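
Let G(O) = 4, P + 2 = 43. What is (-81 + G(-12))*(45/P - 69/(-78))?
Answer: -162701/1066 ≈ -152.63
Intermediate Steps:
P = 41 (P = -2 + 43 = 41)
(-81 + G(-12))*(45/P - 69/(-78)) = (-81 + 4)*(45/41 - 69/(-78)) = -77*(45*(1/41) - 69*(-1/78)) = -77*(45/41 + 23/26) = -77*2113/1066 = -162701/1066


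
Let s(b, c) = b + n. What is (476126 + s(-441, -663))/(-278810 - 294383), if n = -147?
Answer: -475538/573193 ≈ -0.82963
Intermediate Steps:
s(b, c) = -147 + b (s(b, c) = b - 147 = -147 + b)
(476126 + s(-441, -663))/(-278810 - 294383) = (476126 + (-147 - 441))/(-278810 - 294383) = (476126 - 588)/(-573193) = 475538*(-1/573193) = -475538/573193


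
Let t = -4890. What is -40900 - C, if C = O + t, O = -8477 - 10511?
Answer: -17022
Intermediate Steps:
O = -18988
C = -23878 (C = -18988 - 4890 = -23878)
-40900 - C = -40900 - 1*(-23878) = -40900 + 23878 = -17022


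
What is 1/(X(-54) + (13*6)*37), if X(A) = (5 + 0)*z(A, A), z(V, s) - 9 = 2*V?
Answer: 1/2391 ≈ 0.00041824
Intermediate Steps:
z(V, s) = 9 + 2*V
X(A) = 45 + 10*A (X(A) = (5 + 0)*(9 + 2*A) = 5*(9 + 2*A) = 45 + 10*A)
1/(X(-54) + (13*6)*37) = 1/((45 + 10*(-54)) + (13*6)*37) = 1/((45 - 540) + 78*37) = 1/(-495 + 2886) = 1/2391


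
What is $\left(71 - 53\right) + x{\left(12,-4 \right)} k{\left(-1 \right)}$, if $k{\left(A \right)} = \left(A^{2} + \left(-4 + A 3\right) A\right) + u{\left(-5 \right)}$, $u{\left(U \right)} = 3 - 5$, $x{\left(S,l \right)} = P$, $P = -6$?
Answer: $-18$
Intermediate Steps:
$x{\left(S,l \right)} = -6$
$u{\left(U \right)} = -2$ ($u{\left(U \right)} = 3 - 5 = -2$)
$k{\left(A \right)} = -2 + A^{2} + A \left(-4 + 3 A\right)$ ($k{\left(A \right)} = \left(A^{2} + \left(-4 + A 3\right) A\right) - 2 = \left(A^{2} + \left(-4 + 3 A\right) A\right) - 2 = \left(A^{2} + A \left(-4 + 3 A\right)\right) - 2 = -2 + A^{2} + A \left(-4 + 3 A\right)$)
$\left(71 - 53\right) + x{\left(12,-4 \right)} k{\left(-1 \right)} = \left(71 - 53\right) - 6 \left(-2 - -4 + 4 \left(-1\right)^{2}\right) = 18 - 6 \left(-2 + 4 + 4 \cdot 1\right) = 18 - 6 \left(-2 + 4 + 4\right) = 18 - 36 = -18$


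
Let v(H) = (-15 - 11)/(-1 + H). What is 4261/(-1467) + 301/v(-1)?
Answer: 386174/19071 ≈ 20.249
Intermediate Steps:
v(H) = -26/(-1 + H)
4261/(-1467) + 301/v(-1) = 4261/(-1467) + 301/((-26/(-1 - 1))) = 4261*(-1/1467) + 301/((-26/(-2))) = -4261/1467 + 301/((-26*(-½))) = -4261/1467 + 301/13 = 386174/19071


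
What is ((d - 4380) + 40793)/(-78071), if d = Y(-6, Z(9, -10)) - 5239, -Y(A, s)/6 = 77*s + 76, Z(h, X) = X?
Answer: -35338/78071 ≈ -0.45264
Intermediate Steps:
Y(A, s) = -456 - 462*s (Y(A, s) = -6*(77*s + 76) = -6*(76 + 77*s) = -456 - 462*s)
d = -1075 (d = (-456 - 462*(-10)) - 5239 = (-456 + 4620) - 5239 = 4164 - 5239 = -1075)
((d - 4380) + 40793)/(-78071) = ((-1075 - 4380) + 40793)/(-78071) = (-5455 + 40793)*(-1/78071) = 35338*(-1/78071) = -35338/78071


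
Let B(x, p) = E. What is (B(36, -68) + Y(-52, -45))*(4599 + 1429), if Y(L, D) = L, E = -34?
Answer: -518408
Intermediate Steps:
B(x, p) = -34
(B(36, -68) + Y(-52, -45))*(4599 + 1429) = (-34 - 52)*(4599 + 1429) = -86*6028 = -518408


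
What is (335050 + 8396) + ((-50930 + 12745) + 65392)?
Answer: 370653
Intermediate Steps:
(335050 + 8396) + ((-50930 + 12745) + 65392) = 343446 + (-38185 + 65392) = 343446 + 27207 = 370653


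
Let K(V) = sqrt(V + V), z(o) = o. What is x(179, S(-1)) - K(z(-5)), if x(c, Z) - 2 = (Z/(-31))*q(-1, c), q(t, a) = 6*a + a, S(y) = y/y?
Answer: -1191/31 - I*sqrt(10) ≈ -38.419 - 3.1623*I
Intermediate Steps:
S(y) = 1
q(t, a) = 7*a
x(c, Z) = 2 - 7*Z*c/31 (x(c, Z) = 2 + (Z/(-31))*(7*c) = 2 + (Z*(-1/31))*(7*c) = 2 + (-Z/31)*(7*c) = 2 - 7*Z*c/31)
K(V) = sqrt(2)*sqrt(V) (K(V) = sqrt(2*V) = sqrt(2)*sqrt(V))
x(179, S(-1)) - K(z(-5)) = (2 - 7/31*1*179) - sqrt(2)*sqrt(-5) = (2 - 1253/31) - sqrt(2)*I*sqrt(5) = -1191/31 - I*sqrt(10)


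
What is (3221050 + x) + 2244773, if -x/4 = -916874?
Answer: 9133319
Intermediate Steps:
x = 3667496 (x = -4*(-916874) = 3667496)
(3221050 + x) + 2244773 = (3221050 + 3667496) + 2244773 = 6888546 + 2244773 = 9133319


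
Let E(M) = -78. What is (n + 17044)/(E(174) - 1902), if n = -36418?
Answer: 3229/330 ≈ 9.7849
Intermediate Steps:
(n + 17044)/(E(174) - 1902) = (-36418 + 17044)/(-78 - 1902) = -19374/(-1980) = -19374*(-1/1980) = 3229/330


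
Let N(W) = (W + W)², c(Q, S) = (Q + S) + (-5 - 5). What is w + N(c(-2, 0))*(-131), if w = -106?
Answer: -75562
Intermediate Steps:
c(Q, S) = -10 + Q + S (c(Q, S) = (Q + S) - 10 = -10 + Q + S)
N(W) = 4*W² (N(W) = (2*W)² = 4*W²)
w + N(c(-2, 0))*(-131) = -106 + (4*(-10 - 2 + 0)²)*(-131) = -106 + (4*(-12)²)*(-131) = -106 + (4*144)*(-131) = -106 + 576*(-131) = -106 - 75456 = -75562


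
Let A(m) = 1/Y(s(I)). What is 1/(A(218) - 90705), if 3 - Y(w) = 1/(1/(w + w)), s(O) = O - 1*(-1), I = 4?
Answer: -7/634936 ≈ -1.1025e-5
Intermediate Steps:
s(O) = 1 + O (s(O) = O + 1 = 1 + O)
Y(w) = 3 - 2*w (Y(w) = 3 - 1/(1/(w + w)) = 3 - 1/(1/(2*w)) = 3 - 2*w)
A(m) = -⅐ (A(m) = 1/(3 - 2*(1 + 4)) = 1/(3 - 2*5) = 1/(3 - 10) = 1/(-7) = -⅐)
1/(A(218) - 90705) = 1/(-⅐ - 90705) = 1/(-634936/7) = -7/634936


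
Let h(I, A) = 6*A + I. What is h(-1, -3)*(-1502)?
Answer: 28538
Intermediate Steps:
h(I, A) = I + 6*A
h(-1, -3)*(-1502) = (-1 + 6*(-3))*(-1502) = (-1 - 18)*(-1502) = -19*(-1502) = 28538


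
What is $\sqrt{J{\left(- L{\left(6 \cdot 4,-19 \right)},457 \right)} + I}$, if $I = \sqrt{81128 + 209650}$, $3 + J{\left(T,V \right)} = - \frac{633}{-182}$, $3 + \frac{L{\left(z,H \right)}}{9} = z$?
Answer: $\frac{\sqrt{15834 + 33124 \sqrt{290778}}}{182} \approx 23.232$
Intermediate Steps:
$L{\left(z,H \right)} = -27 + 9 z$
$J{\left(T,V \right)} = \frac{87}{182}$ ($J{\left(T,V \right)} = -3 - \frac{633}{-182} = -3 - - \frac{633}{182} = -3 + \frac{633}{182} = \frac{87}{182}$)
$I = \sqrt{290778} \approx 539.24$
$\sqrt{J{\left(- L{\left(6 \cdot 4,-19 \right)},457 \right)} + I} = \sqrt{\frac{87}{182} + \sqrt{290778}}$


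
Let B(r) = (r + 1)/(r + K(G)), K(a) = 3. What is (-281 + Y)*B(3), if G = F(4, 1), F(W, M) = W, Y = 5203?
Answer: 9844/3 ≈ 3281.3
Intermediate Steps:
G = 4
B(r) = (1 + r)/(3 + r) (B(r) = (r + 1)/(r + 3) = (1 + r)/(3 + r))
(-281 + Y)*B(3) = (-281 + 5203)*((1 + 3)/(3 + 3)) = 4922*(4/6) = 4922*((⅙)*4) = 4922*(⅔) = 9844/3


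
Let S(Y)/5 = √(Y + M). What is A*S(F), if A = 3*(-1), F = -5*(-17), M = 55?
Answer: -30*√35 ≈ -177.48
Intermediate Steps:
F = 85
S(Y) = 5*√(55 + Y) (S(Y) = 5*√(Y + 55) = 5*√(55 + Y))
A = -3
A*S(F) = -15*√(55 + 85) = -15*√140 = -15*2*√35 = -30*√35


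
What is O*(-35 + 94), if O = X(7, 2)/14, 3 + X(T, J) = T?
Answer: 118/7 ≈ 16.857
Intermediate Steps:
X(T, J) = -3 + T
O = 2/7 (O = (-3 + 7)/14 = 4*(1/14) = 2/7 ≈ 0.28571)
O*(-35 + 94) = 2*(-35 + 94)/7 = (2/7)*59 = 118/7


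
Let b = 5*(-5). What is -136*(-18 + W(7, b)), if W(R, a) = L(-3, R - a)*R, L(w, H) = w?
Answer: 5304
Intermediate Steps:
b = -25
W(R, a) = -3*R
-136*(-18 + W(7, b)) = -136*(-18 - 3*7) = -136*(-18 - 21) = -136*(-39) = 5304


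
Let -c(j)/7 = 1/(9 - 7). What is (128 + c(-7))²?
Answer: 62001/4 ≈ 15500.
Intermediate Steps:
c(j) = -7/2 (c(j) = -7/(9 - 7) = -7/2)
(128 + c(-7))² = (128 - 7/2)² = (249/2)² = 62001/4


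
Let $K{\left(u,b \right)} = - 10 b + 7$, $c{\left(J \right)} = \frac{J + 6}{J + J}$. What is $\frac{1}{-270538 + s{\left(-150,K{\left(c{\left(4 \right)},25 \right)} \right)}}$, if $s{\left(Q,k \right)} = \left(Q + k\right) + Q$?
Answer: $- \frac{1}{271081} \approx -3.6889 \cdot 10^{-6}$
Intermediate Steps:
$c{\left(J \right)} = \frac{6 + J}{2 J}$
$K{\left(u,b \right)} = 7 - 10 b$
$s{\left(Q,k \right)} = k + 2 Q$
$\frac{1}{-270538 + s{\left(-150,K{\left(c{\left(4 \right)},25 \right)} \right)}} = \frac{1}{-270538 + \left(\left(7 - 250\right) + 2 \left(-150\right)\right)} = \frac{1}{-270538 + \left(\left(7 - 250\right) - 300\right)} = \frac{1}{-270538 - 543} = \frac{1}{-271081} = - \frac{1}{271081}$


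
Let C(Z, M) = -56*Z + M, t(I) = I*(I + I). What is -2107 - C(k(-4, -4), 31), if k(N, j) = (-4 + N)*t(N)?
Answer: -16474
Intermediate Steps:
t(I) = 2*I² (t(I) = I*(2*I) = 2*I²)
k(N, j) = 2*N²*(-4 + N) (k(N, j) = (-4 + N)*(2*N²) = 2*N²*(-4 + N))
C(Z, M) = M - 56*Z
-2107 - C(k(-4, -4), 31) = -2107 - (31 - 112*(-4)²*(-4 - 4)) = -2107 - (31 - 112*16*(-8)) = -2107 - (31 - 56*(-256)) = -2107 - (31 + 14336) = -2107 - 1*14367 = -2107 - 14367 = -16474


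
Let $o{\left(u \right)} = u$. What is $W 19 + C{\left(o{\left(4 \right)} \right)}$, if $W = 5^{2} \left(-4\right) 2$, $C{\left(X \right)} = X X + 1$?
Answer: $-3783$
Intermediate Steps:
$C{\left(X \right)} = 1 + X^{2}$ ($C{\left(X \right)} = X^{2} + 1 = 1 + X^{2}$)
$W = -200$ ($W = 25 \left(-4\right) 2 = \left(-100\right) 2 = -200$)
$W 19 + C{\left(o{\left(4 \right)} \right)} = \left(-200\right) 19 + \left(1 + 4^{2}\right) = -3800 + \left(1 + 16\right) = -3800 + 17 = -3783$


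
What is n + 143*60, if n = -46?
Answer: 8534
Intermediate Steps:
n + 143*60 = -46 + 143*60 = -46 + 8580 = 8534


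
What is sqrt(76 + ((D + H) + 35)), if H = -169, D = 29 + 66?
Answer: sqrt(37) ≈ 6.0828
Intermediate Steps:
D = 95
sqrt(76 + ((D + H) + 35)) = sqrt(76 + ((95 - 169) + 35)) = sqrt(76 + (-74 + 35)) = sqrt(76 - 39) = sqrt(37)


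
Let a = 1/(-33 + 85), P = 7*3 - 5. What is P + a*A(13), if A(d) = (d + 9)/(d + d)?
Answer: 10827/676 ≈ 16.016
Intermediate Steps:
A(d) = (9 + d)/(2*d) (A(d) = (9 + d)/((2*d)) = (9 + d)*(1/(2*d)) = (9 + d)/(2*d))
P = 16 (P = 21 - 5 = 16)
a = 1/52 ≈ 0.019231
P + a*A(13) = 16 + ((1/2)*(9 + 13)/13)/52 = 16 + ((1/2)*(1/13)*22)/52 = 16 + (1/52)*(11/13) = 16 + 11/676 = 10827/676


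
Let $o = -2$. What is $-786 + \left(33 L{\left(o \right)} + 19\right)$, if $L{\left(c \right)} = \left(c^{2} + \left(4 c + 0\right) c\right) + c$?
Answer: $-173$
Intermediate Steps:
$L{\left(c \right)} = c + 5 c^{2}$ ($L{\left(c \right)} = \left(c^{2} + 4 c c\right) + c = \left(c^{2} + 4 c^{2}\right) + c = 5 c^{2} + c = c + 5 c^{2}$)
$-786 + \left(33 L{\left(o \right)} + 19\right) = -786 + \left(33 \left(- 2 \left(1 + 5 \left(-2\right)\right)\right) + 19\right) = -786 + \left(33 \left(- 2 \left(1 - 10\right)\right) + 19\right) = -786 + \left(33 \left(\left(-2\right) \left(-9\right)\right) + 19\right) = -786 + \left(33 \cdot 18 + 19\right) = -786 + \left(594 + 19\right) = -786 + 613 = -173$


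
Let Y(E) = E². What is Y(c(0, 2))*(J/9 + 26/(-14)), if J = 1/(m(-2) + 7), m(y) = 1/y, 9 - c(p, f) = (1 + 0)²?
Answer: -96448/819 ≈ -117.76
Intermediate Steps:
c(p, f) = 8 (c(p, f) = 9 - (1 + 0)² = 9 - 1*1² = 9 - 1*1 = 9 - 1 = 8)
J = 2/13 (J = 1/(1/(-2) + 7) = 1/(-½ + 7) = 1/(13/2) = 2/13 ≈ 0.15385)
Y(c(0, 2))*(J/9 + 26/(-14)) = 8²*((2/13)/9 + 26/(-14)) = 64*((2/13)*(⅑) + 26*(-1/14)) = 64*(2/117 - 13/7) = 64*(-1507/819) = -96448/819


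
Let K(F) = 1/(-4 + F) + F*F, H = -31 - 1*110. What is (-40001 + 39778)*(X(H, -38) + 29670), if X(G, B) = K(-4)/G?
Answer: -7463282159/1128 ≈ -6.6164e+6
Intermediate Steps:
H = -141 (H = -31 - 110 = -141)
K(F) = F**2 + 1/(-4 + F) (K(F) = 1/(-4 + F) + F**2 = F**2 + 1/(-4 + F))
X(G, B) = 127/(8*G) (X(G, B) = ((1 + (-4)**3 - 4*(-4)**2)/(-4 - 4))/G = ((1 - 64 - 4*16)/(-8))/G = (-(1 - 64 - 64)/8)/G = (-1/8*(-127))/G = 127/(8*G))
(-40001 + 39778)*(X(H, -38) + 29670) = (-40001 + 39778)*((127/8)/(-141) + 29670) = -223*((127/8)*(-1/141) + 29670) = -223*(-127/1128 + 29670) = -223*33467633/1128 = -7463282159/1128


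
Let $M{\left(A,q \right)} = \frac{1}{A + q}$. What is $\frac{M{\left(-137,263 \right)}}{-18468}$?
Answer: $- \frac{1}{2326968} \approx -4.2974 \cdot 10^{-7}$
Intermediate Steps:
$\frac{M{\left(-137,263 \right)}}{-18468} = \frac{1}{\left(-137 + 263\right) \left(-18468\right)} = \frac{1}{126} \left(- \frac{1}{18468}\right) = - \frac{1}{2326968}$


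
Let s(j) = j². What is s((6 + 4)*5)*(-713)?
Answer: -1782500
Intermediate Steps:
s((6 + 4)*5)*(-713) = ((6 + 4)*5)²*(-713) = (10*5)²*(-713) = 50²*(-713) = 2500*(-713) = -1782500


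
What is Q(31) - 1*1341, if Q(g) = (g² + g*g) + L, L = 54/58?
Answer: 16876/29 ≈ 581.93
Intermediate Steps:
L = 27/29 (L = 54*(1/58) = 27/29 ≈ 0.93103)
Q(g) = 27/29 + 2*g² (Q(g) = (g² + g*g) + 27/29 = (g² + g²) + 27/29 = 2*g² + 27/29 = 27/29 + 2*g²)
Q(31) - 1*1341 = (27/29 + 2*31²) - 1*1341 = (27/29 + 2*961) - 1341 = (27/29 + 1922) - 1341 = 55765/29 - 1341 = 16876/29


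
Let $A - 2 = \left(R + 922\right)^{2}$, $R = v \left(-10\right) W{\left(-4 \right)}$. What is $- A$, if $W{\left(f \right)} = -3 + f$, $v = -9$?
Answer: $-85266$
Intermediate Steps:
$R = -630$ ($R = \left(-9\right) \left(-10\right) \left(-3 - 4\right) = 90 \left(-7\right) = -630$)
$A = 85266$ ($A = 2 + \left(-630 + 922\right)^{2} = 2 + 292^{2} = 2 + 85264 = 85266$)
$- A = \left(-1\right) 85266 = -85266$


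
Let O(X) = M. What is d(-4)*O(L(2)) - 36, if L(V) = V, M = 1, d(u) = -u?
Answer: -32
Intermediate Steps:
O(X) = 1
d(-4)*O(L(2)) - 36 = -1*(-4)*1 - 36 = 4*1 - 36 = 4 - 36 = -32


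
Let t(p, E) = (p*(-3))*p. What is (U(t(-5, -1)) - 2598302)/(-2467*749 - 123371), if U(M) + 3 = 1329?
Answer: 1298488/985577 ≈ 1.3175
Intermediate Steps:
t(p, E) = -3*p**2 (t(p, E) = (-3*p)*p = -3*p**2)
U(M) = 1326 (U(M) = -3 + 1329 = 1326)
(U(t(-5, -1)) - 2598302)/(-2467*749 - 123371) = (1326 - 2598302)/(-2467*749 - 123371) = -2596976/(-1847783 - 123371) = -2596976/(-1971154) = -2596976*(-1/1971154) = 1298488/985577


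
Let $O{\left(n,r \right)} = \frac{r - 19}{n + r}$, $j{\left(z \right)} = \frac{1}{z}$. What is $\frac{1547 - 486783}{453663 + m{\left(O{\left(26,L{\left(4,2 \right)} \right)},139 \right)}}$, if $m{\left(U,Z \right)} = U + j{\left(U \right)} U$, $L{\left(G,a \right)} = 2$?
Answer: $- \frac{13586608}{12702575} \approx -1.0696$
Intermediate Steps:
$O{\left(n,r \right)} = \frac{-19 + r}{n + r}$
$m{\left(U,Z \right)} = 1 + U$ ($m{\left(U,Z \right)} = U + \frac{U}{U} = U + 1 = 1 + U$)
$\frac{1547 - 486783}{453663 + m{\left(O{\left(26,L{\left(4,2 \right)} \right)},139 \right)}} = \frac{1547 - 486783}{453663 + \left(1 + \frac{-19 + 2}{26 + 2}\right)} = - \frac{485236}{453663 + \left(1 + \frac{1}{28} \left(-17\right)\right)} = - \frac{485236}{453663 + \left(1 - \frac{17}{28}\right)} = - \frac{485236}{453663 + \frac{11}{28}} = - \frac{485236}{\frac{12702575}{28}} = \left(-485236\right) \frac{28}{12702575} = - \frac{13586608}{12702575}$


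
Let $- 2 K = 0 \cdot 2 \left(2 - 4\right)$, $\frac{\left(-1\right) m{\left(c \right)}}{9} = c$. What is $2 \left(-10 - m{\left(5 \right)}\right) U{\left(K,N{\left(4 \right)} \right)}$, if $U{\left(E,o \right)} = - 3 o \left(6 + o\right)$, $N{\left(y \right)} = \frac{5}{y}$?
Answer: $- \frac{15225}{8} \approx -1903.1$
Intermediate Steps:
$m{\left(c \right)} = - 9 c$
$K = 0$ ($K = - \frac{0 \cdot 2 \left(2 - 4\right)}{2} = - \frac{0 \left(-2\right)}{2} = \left(- \frac{1}{2}\right) 0 = 0$)
$U{\left(E,o \right)} = - 3 o \left(6 + o\right)$
$2 \left(-10 - m{\left(5 \right)}\right) U{\left(K,N{\left(4 \right)} \right)} = 2 \left(-10 - \left(-9\right) 5\right) \left(- 3 \cdot \frac{5}{4} \left(6 + \frac{5}{4}\right)\right) = 2 \left(-10 - -45\right) \left(- 3 \cdot 5 \cdot \frac{1}{4} \left(6 + 5 \cdot \frac{1}{4}\right)\right) = 2 \left(-10 + 45\right) \left(\left(-3\right) \frac{5}{4} \left(6 + \frac{5}{4}\right)\right) = 2 \cdot 35 \left(\left(-3\right) \frac{5}{4} \cdot \frac{29}{4}\right) = 70 \left(- \frac{435}{16}\right) = - \frac{15225}{8}$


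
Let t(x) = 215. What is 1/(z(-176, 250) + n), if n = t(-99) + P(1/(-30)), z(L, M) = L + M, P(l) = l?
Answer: 30/8669 ≈ 0.0034606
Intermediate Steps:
n = 6449/30 (n = 215 + 1/(-30) = 215 - 1/30 = 6449/30 ≈ 214.97)
1/(z(-176, 250) + n) = 1/((-176 + 250) + 6449/30) = 1/(74 + 6449/30) = 1/(8669/30) = 30/8669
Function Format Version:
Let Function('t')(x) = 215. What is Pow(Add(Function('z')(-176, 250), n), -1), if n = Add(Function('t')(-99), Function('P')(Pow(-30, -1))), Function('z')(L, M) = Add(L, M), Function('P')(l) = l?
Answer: Rational(30, 8669) ≈ 0.0034606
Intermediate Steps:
n = Rational(6449, 30) (n = Add(215, Pow(-30, -1)) = Add(215, Rational(-1, 30)) = Rational(6449, 30) ≈ 214.97)
Pow(Add(Function('z')(-176, 250), n), -1) = Pow(Add(Add(-176, 250), Rational(6449, 30)), -1) = Pow(Add(74, Rational(6449, 30)), -1) = Pow(Rational(8669, 30), -1) = Rational(30, 8669)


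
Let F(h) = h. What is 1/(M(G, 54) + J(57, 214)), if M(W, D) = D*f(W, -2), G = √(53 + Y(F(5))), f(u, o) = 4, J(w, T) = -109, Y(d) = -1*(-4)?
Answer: 1/107 ≈ 0.0093458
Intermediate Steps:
Y(d) = 4
G = √57 (G = √(53 + 4) = √57 ≈ 7.5498)
M(W, D) = 4*D (M(W, D) = D*4 = 4*D)
1/(M(G, 54) + J(57, 214)) = 1/(4*54 - 109) = 1/(216 - 109) = 1/107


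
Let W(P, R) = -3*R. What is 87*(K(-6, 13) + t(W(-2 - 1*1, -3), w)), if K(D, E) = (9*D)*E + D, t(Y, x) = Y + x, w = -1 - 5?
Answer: -61335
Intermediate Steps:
w = -6
K(D, E) = D + 9*D*E (K(D, E) = 9*D*E + D = D + 9*D*E)
87*(K(-6, 13) + t(W(-2 - 1*1, -3), w)) = 87*(-6*(1 + 9*13) + (-3*(-3) - 6)) = 87*(-6*(1 + 117) + (9 - 6)) = 87*(-6*118 + 3) = 87*(-708 + 3) = 87*(-705) = -61335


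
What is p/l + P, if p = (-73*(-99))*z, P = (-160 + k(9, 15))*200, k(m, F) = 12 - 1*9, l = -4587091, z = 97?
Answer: -144035358419/4587091 ≈ -31400.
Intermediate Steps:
k(m, F) = 3 (k(m, F) = 12 - 9 = 3)
P = -31400 (P = (-160 + 3)*200 = -157*200 = -31400)
p = 701019 (p = -73*(-99)*97 = 7227*97 = 701019)
p/l + P = 701019/(-4587091) - 31400 = 701019*(-1/4587091) - 31400 = -701019/4587091 - 31400 = -144035358419/4587091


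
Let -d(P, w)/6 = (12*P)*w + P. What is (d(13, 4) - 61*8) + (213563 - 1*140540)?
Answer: 68713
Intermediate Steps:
d(P, w) = -6*P - 72*P*w (d(P, w) = -6*((12*P)*w + P) = -6*(12*P*w + P) = -6*(P + 12*P*w) = -6*P - 72*P*w)
(d(13, 4) - 61*8) + (213563 - 1*140540) = (-6*13*(1 + 12*4) - 61*8) + (213563 - 1*140540) = (-6*13*(1 + 48) - 488) + (213563 - 140540) = (-6*13*49 - 488) + 73023 = (-3822 - 488) + 73023 = -4310 + 73023 = 68713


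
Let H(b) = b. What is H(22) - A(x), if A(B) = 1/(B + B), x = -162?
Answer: 7129/324 ≈ 22.003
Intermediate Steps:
A(B) = 1/(2*B)
H(22) - A(x) = 22 - 1/(2*(-162)) = 22 - (-1)/(2*162) = 22 - 1*(-1/324) = 22 + 1/324 = 7129/324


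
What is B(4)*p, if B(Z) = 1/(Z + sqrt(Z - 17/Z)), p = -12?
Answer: -192/65 + 24*I/65 ≈ -2.9538 + 0.36923*I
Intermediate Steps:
B(4)*p = -12/(4 + sqrt(4 - 17/4)) = -12/(4 + sqrt(-1/4)) = -12/(4 + I/2) = (4*(4 - I/2)/65)*(-12) = -48*(4 - I/2)/65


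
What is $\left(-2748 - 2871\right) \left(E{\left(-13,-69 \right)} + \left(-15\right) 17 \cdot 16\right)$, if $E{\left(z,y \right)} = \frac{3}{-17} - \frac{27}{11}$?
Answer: $\frac{4289836788}{187} \approx 2.294 \cdot 10^{7}$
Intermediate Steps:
$E{\left(z,y \right)} = - \frac{492}{187}$ ($E{\left(z,y \right)} = 3 \left(- \frac{1}{17}\right) - \frac{27}{11} = - \frac{3}{17} - \frac{27}{11} = - \frac{492}{187}$)
$\left(-2748 - 2871\right) \left(E{\left(-13,-69 \right)} + \left(-15\right) 17 \cdot 16\right) = \left(-2748 - 2871\right) \left(- \frac{492}{187} + \left(-15\right) 17 \cdot 16\right) = - 5619 \left(- \frac{492}{187} - 4080\right) = \left(-5619\right) \left(- \frac{763452}{187}\right) = \frac{4289836788}{187}$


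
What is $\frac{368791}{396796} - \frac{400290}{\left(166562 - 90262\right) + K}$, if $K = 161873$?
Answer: $- \frac{23665803999}{31502031236} \approx -0.75125$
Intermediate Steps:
$\frac{368791}{396796} - \frac{400290}{\left(166562 - 90262\right) + K} = \frac{368791}{396796} - \frac{400290}{\left(166562 - 90262\right) + 161873} = 368791 \cdot \frac{1}{396796} - \frac{400290}{76300 + 161873} = \frac{368791}{396796} - \frac{400290}{238173} = \frac{368791}{396796} - \frac{133430}{79391} = - \frac{23665803999}{31502031236}$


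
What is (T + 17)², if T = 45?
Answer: 3844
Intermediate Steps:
(T + 17)² = (45 + 17)² = 62² = 3844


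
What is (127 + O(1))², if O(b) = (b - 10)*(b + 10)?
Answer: 784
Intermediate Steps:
O(b) = (-10 + b)*(10 + b)
(127 + O(1))² = (127 + (-100 + 1²))² = (127 + (-100 + 1))² = (127 - 99)² = 28² = 784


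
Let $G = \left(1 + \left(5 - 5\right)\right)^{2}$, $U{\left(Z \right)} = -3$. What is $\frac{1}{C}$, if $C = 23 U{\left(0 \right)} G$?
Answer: $- \frac{1}{69} \approx -0.014493$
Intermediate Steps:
$G = 1$ ($G = \left(1 + 0\right)^{2} = 1^{2} = 1$)
$C = -69$ ($C = 23 \left(-3\right) 1 = \left(-69\right) 1 = -69$)
$\frac{1}{C} = \frac{1}{-69} = - \frac{1}{69}$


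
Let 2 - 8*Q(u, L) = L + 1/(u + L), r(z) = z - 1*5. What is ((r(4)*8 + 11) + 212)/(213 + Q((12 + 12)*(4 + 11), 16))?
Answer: 646720/635439 ≈ 1.0178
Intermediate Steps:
r(z) = -5 + z (r(z) = z - 5 = -5 + z)
Q(u, L) = ¼ - L/8 - 1/(8*(L + u)) (Q(u, L) = ¼ - (L + 1/(u + L))/8 = ¼ - (L + 1/(L + u))/8 = ¼ + (-L/8 - 1/(8*(L + u))) = ¼ - L/8 - 1/(8*(L + u)))
((r(4)*8 + 11) + 212)/(213 + Q((12 + 12)*(4 + 11), 16)) = (((-5 + 4)*8 + 11) + 212)/(213 + (-1 - 1*16² + 2*16 + 2*((12 + 12)*(4 + 11)) - 1*16*(12 + 12)*(4 + 11))/(8*(16 + (12 + 12)*(4 + 11)))) = ((-1*8 + 11) + 212)/(213 + (-1 - 1*256 + 32 + 2*(24*15) - 1*16*24*15)/(8*(16 + 24*15))) = ((-8 + 11) + 212)/(213 + (-1 - 256 + 32 + 2*360 - 1*16*360)/(8*(16 + 360))) = (3 + 212)/(213 + (⅛)*(-1 - 256 + 32 + 720 - 5760)/376) = 215/(213 + (⅛)*(1/376)*(-5265)) = 215/(213 - 5265/3008) = 215/(635439/3008) = 215*(3008/635439) = 646720/635439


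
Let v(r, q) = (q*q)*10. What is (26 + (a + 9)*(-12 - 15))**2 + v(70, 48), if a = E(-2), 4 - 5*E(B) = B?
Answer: 2131009/25 ≈ 85240.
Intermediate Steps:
E(B) = 4/5 - B/5
a = 6/5 (a = 4/5 - 1/5*(-2) = 4/5 + 2/5 = 6/5 ≈ 1.2000)
v(r, q) = 10*q**2 (v(r, q) = q**2*10 = 10*q**2)
(26 + (a + 9)*(-12 - 15))**2 + v(70, 48) = (26 + (6/5 + 9)*(-12 - 15))**2 + 10*48**2 = (26 + (51/5)*(-27))**2 + 10*2304 = (26 - 1377/5)**2 + 23040 = (-1247/5)**2 + 23040 = 1555009/25 + 23040 = 2131009/25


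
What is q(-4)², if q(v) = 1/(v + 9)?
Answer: 1/25 ≈ 0.040000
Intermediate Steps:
q(v) = 1/(9 + v)
q(-4)² = (1/(9 - 4))² = (1/5)² = (⅕)² = 1/25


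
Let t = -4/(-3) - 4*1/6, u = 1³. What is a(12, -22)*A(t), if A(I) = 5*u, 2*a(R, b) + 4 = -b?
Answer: 45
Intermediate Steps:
a(R, b) = -2 - b/2 (a(R, b) = -2 + (-b)/2 = -2 - b/2)
u = 1
t = ⅔ (t = -4*(-⅓) - 4*⅙ = 4/3 - ⅔ = ⅔ ≈ 0.66667)
A(I) = 5 (A(I) = 5*1 = 5)
a(12, -22)*A(t) = (-2 - ½*(-22))*5 = (-2 + 11)*5 = 9*5 = 45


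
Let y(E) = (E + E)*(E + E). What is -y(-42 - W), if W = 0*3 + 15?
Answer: -12996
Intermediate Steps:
W = 15 (W = 0 + 15 = 15)
y(E) = 4*E² (y(E) = (2*E)*(2*E) = 4*E²)
-y(-42 - W) = -4*(-42 - 1*15)² = -4*(-42 - 15)² = -4*(-57)² = -4*3249 = -1*12996 = -12996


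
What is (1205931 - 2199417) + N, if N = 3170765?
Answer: 2177279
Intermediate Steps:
(1205931 - 2199417) + N = (1205931 - 2199417) + 3170765 = -993486 + 3170765 = 2177279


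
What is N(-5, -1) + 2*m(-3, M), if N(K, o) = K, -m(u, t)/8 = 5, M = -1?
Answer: -85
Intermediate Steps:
m(u, t) = -40 (m(u, t) = -8*5 = -40)
N(-5, -1) + 2*m(-3, M) = -5 + 2*(-40) = -5 - 80 = -85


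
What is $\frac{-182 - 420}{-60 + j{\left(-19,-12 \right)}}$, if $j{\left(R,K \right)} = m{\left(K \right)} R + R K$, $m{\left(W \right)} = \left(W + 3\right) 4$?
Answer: $- \frac{301}{426} \approx -0.70657$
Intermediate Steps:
$m{\left(W \right)} = 12 + 4 W$ ($m{\left(W \right)} = \left(3 + W\right) 4 = 12 + 4 W$)
$j{\left(R,K \right)} = K R + R \left(12 + 4 K\right)$ ($j{\left(R,K \right)} = \left(12 + 4 K\right) R + R K = R \left(12 + 4 K\right) + K R = K R + R \left(12 + 4 K\right)$)
$\frac{-182 - 420}{-60 + j{\left(-19,-12 \right)}} = \frac{-182 - 420}{-60 - 19 \left(12 + 5 \left(-12\right)\right)} = - \frac{602}{-60 - 19 \left(12 - 60\right)} = - \frac{602}{-60 - -912} = - \frac{602}{-60 + 912} = - \frac{602}{852} = \left(-602\right) \frac{1}{852} = - \frac{301}{426}$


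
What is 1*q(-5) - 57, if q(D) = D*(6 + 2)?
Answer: -97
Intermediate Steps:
q(D) = 8*D (q(D) = D*8 = 8*D)
1*q(-5) - 57 = 1*(8*(-5)) - 57 = 1*(-40) - 57 = -40 - 57 = -97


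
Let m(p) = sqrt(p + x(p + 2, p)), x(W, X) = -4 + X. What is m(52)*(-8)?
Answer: -80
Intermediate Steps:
m(p) = sqrt(-4 + 2*p) (m(p) = sqrt(p + (-4 + p)) = sqrt(-4 + 2*p))
m(52)*(-8) = sqrt(-4 + 2*52)*(-8) = sqrt(-4 + 104)*(-8) = sqrt(100)*(-8) = 10*(-8) = -80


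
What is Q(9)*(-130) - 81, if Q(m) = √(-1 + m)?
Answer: -81 - 260*√2 ≈ -448.70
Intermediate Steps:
Q(9)*(-130) - 81 = √(-1 + 9)*(-130) - 81 = √8*(-130) - 81 = (2*√2)*(-130) - 81 = -260*√2 - 81 = -81 - 260*√2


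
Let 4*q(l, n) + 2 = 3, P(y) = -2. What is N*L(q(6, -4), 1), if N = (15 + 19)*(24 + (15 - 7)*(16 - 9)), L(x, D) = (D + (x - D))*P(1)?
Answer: -1360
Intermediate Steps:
q(l, n) = ¼ (q(l, n) = -½ + (¼)*3 = -½ + ¾ = ¼)
L(x, D) = -2*x (L(x, D) = (D + (x - D))*(-2) = x*(-2) = -2*x)
N = 2720 (N = 34*(24 + 8*7) = 34*(24 + 56) = 34*80 = 2720)
N*L(q(6, -4), 1) = 2720*(-2*¼) = 2720*(-½) = -1360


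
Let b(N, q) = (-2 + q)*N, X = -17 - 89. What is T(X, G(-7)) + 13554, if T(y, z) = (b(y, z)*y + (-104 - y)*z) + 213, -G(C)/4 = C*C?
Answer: -2211353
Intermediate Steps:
G(C) = -4*C**2 (G(C) = -4*C*C = -4*C**2)
X = -106
b(N, q) = N*(-2 + q)
T(y, z) = 213 + z*(-104 - y) + y**2*(-2 + z) (T(y, z) = ((y*(-2 + z))*y + (-104 - y)*z) + 213 = (y**2*(-2 + z) + z*(-104 - y)) + 213 = (z*(-104 - y) + y**2*(-2 + z)) + 213 = 213 + z*(-104 - y) + y**2*(-2 + z))
T(X, G(-7)) + 13554 = (213 - (-416)*(-7)**2 + (-106)**2*(-2 - 4*(-7)**2) - 1*(-106)*(-4*(-7)**2)) + 13554 = (213 - (-416)*49 + 11236*(-2 - 4*49) - 1*(-106)*(-4*49)) + 13554 = (213 - 104*(-196) + 11236*(-2 - 196) - 1*(-106)*(-196)) + 13554 = (213 + 20384 + 11236*(-198) - 20776) + 13554 = (213 + 20384 - 2224728 - 20776) + 13554 = -2224907 + 13554 = -2211353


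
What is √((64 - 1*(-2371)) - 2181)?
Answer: √254 ≈ 15.937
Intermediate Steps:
√((64 - 1*(-2371)) - 2181) = √((64 + 2371) - 2181) = √(2435 - 2181) = √254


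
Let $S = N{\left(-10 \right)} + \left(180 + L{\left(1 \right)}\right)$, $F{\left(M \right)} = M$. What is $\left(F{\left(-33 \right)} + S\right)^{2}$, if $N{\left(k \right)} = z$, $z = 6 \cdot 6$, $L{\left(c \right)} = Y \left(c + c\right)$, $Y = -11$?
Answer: $25921$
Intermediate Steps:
$L{\left(c \right)} = - 22 c$ ($L{\left(c \right)} = - 11 \left(c + c\right) = - 11 \cdot 2 c = - 22 c$)
$z = 36$
$N{\left(k \right)} = 36$
$S = 194$ ($S = 36 + \left(180 - 22\right) = 36 + 158 = 194$)
$\left(F{\left(-33 \right)} + S\right)^{2} = \left(-33 + 194\right)^{2} = 161^{2} = 25921$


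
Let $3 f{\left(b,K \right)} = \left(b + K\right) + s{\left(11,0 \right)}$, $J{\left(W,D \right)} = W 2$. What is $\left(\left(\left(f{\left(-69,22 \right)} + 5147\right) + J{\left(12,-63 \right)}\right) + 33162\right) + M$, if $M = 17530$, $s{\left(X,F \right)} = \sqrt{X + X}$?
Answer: $\frac{167542}{3} + \frac{\sqrt{22}}{3} \approx 55849.0$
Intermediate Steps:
$s{\left(X,F \right)} = \sqrt{2} \sqrt{X}$ ($s{\left(X,F \right)} = \sqrt{2 X} = \sqrt{2} \sqrt{X}$)
$J{\left(W,D \right)} = 2 W$
$f{\left(b,K \right)} = \frac{K}{3} + \frac{b}{3} + \frac{\sqrt{22}}{3}$ ($f{\left(b,K \right)} = \frac{\left(b + K\right) + \sqrt{2} \sqrt{11}}{3} = \frac{\left(K + b\right) + \sqrt{22}}{3} = \frac{K + b + \sqrt{22}}{3} = \frac{K}{3} + \frac{b}{3} + \frac{\sqrt{22}}{3}$)
$\left(\left(\left(f{\left(-69,22 \right)} + 5147\right) + J{\left(12,-63 \right)}\right) + 33162\right) + M = \left(\left(\left(\left(\frac{1}{3} \cdot 22 + \frac{1}{3} \left(-69\right) + \frac{\sqrt{22}}{3}\right) + 5147\right) + 2 \cdot 12\right) + 33162\right) + 17530 = \left(\left(\left(\left(\frac{22}{3} - 23 + \frac{\sqrt{22}}{3}\right) + 5147\right) + 24\right) + 33162\right) + 17530 = \left(\left(\left(\left(- \frac{47}{3} + \frac{\sqrt{22}}{3}\right) + 5147\right) + 24\right) + 33162\right) + 17530 = \left(\left(\left(\frac{15394}{3} + \frac{\sqrt{22}}{3}\right) + 24\right) + 33162\right) + 17530 = \left(\left(\frac{15466}{3} + \frac{\sqrt{22}}{3}\right) + 33162\right) + 17530 = \left(\frac{114952}{3} + \frac{\sqrt{22}}{3}\right) + 17530 = \frac{167542}{3} + \frac{\sqrt{22}}{3}$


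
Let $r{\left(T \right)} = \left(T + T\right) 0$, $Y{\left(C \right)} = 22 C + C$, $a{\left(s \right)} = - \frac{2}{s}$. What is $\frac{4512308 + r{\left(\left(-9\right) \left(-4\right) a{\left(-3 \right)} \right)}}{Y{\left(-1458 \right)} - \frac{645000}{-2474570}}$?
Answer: $- \frac{558301100378}{4149079269} \approx -134.56$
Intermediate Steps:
$Y{\left(C \right)} = 23 C$
$r{\left(T \right)} = 0$ ($r{\left(T \right)} = 2 T 0 = 0$)
$\frac{4512308 + r{\left(\left(-9\right) \left(-4\right) a{\left(-3 \right)} \right)}}{Y{\left(-1458 \right)} - \frac{645000}{-2474570}} = \frac{4512308 + 0}{23 \left(-1458\right) - \frac{645000}{-2474570}} = \frac{4512308}{-33534 - - \frac{64500}{247457}} = \frac{4512308}{-33534 + \frac{64500}{247457}} = \frac{4512308}{- \frac{8298158538}{247457}} = 4512308 \left(- \frac{247457}{8298158538}\right) = - \frac{558301100378}{4149079269}$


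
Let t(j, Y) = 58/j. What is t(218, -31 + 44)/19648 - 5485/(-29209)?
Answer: 11747698581/62554929088 ≈ 0.18780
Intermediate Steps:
t(218, -31 + 44)/19648 - 5485/(-29209) = (58/218)/19648 - 5485/(-29209) = (58*(1/218))*(1/19648) - 5485*(-1/29209) = (29/109)*(1/19648) + 5485/29209 = 29/2141632 + 5485/29209 = 11747698581/62554929088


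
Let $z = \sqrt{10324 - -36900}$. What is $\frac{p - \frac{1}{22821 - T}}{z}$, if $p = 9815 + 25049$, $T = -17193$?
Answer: $\frac{1395048095 \sqrt{11806}}{944810568} \approx 160.43$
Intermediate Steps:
$z = 2 \sqrt{11806}$ ($z = \sqrt{10324 + 36900} = \sqrt{47224} = 2 \sqrt{11806} \approx 217.31$)
$p = 34864$
$\frac{p - \frac{1}{22821 - T}}{z} = \frac{34864 - \frac{1}{22821 - -17193}}{2 \sqrt{11806}} = \left(34864 - \frac{1}{22821 + 17193}\right) \frac{\sqrt{11806}}{23612} = \left(34864 - \frac{1}{40014}\right) \frac{\sqrt{11806}}{23612} = \frac{1395048095 \frac{\sqrt{11806}}{23612}}{40014} = \frac{1395048095 \sqrt{11806}}{944810568}$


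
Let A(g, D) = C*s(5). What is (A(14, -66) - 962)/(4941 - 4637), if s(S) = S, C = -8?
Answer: -501/152 ≈ -3.2961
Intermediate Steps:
A(g, D) = -40 (A(g, D) = -8*5 = -40)
(A(14, -66) - 962)/(4941 - 4637) = (-40 - 962)/(4941 - 4637) = -1002/304 = -1002*1/304 = -501/152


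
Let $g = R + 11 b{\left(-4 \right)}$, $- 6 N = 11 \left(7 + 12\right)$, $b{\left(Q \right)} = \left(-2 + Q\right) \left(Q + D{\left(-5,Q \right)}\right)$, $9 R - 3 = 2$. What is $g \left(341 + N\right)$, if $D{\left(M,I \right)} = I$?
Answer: $\frac{8738609}{54} \approx 1.6183 \cdot 10^{5}$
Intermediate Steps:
$R = \frac{5}{9}$ ($R = \frac{1}{3} + \frac{1}{9} \cdot 2 = \frac{1}{3} + \frac{2}{9} = \frac{5}{9} \approx 0.55556$)
$b{\left(Q \right)} = 2 Q \left(-2 + Q\right)$ ($b{\left(Q \right)} = \left(-2 + Q\right) \left(Q + Q\right) = \left(-2 + Q\right) 2 Q = 2 Q \left(-2 + Q\right)$)
$N = - \frac{209}{6}$ ($N = - \frac{11 \left(7 + 12\right)}{6} = - \frac{11 \cdot 19}{6} = \left(- \frac{1}{6}\right) 209 = - \frac{209}{6} \approx -34.833$)
$g = \frac{4757}{9}$ ($g = \frac{5}{9} + 11 \cdot 2 \left(-4\right) \left(-2 - 4\right) = \frac{5}{9} + 11 \cdot 2 \left(-4\right) \left(-6\right) = \frac{5}{9} + 11 \cdot 48 = \frac{5}{9} + 528 = \frac{4757}{9} \approx 528.56$)
$g \left(341 + N\right) = \frac{4757 \left(341 - \frac{209}{6}\right)}{9} = \frac{4757}{9} \cdot \frac{1837}{6} = \frac{8738609}{54}$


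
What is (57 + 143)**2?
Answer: 40000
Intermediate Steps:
(57 + 143)**2 = 200**2 = 40000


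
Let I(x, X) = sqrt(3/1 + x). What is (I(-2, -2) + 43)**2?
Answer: 1936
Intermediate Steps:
I(x, X) = sqrt(3 + x) (I(x, X) = sqrt(3*1 + x) = sqrt(3 + x))
(I(-2, -2) + 43)**2 = (sqrt(3 - 2) + 43)**2 = (sqrt(1) + 43)**2 = (1 + 43)**2 = 44**2 = 1936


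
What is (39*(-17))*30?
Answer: -19890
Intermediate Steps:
(39*(-17))*30 = -663*30 = -19890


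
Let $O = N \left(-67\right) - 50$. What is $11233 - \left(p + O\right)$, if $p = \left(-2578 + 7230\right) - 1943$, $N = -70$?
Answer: $3884$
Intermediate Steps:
$p = 2709$ ($p = 4652 - 1943 = 2709$)
$O = 4640$ ($O = \left(-70\right) \left(-67\right) - 50 = 4690 - 50 = 4640$)
$11233 - \left(p + O\right) = 11233 - \left(2709 + 4640\right) = 11233 - 7349 = 3884$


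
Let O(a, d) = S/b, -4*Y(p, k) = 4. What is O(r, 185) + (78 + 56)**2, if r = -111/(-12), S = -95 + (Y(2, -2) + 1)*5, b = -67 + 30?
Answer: 664467/37 ≈ 17959.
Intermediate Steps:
b = -37
Y(p, k) = -1 (Y(p, k) = -1/4*4 = -1)
S = -95 (S = -95 + (-1 + 1)*5 = -95 + 0*5 = -95 + 0 = -95)
r = 37/4 (r = -111*(-1/12) = 37/4 ≈ 9.2500)
O(a, d) = 95/37 (O(a, d) = -95/(-37) = -95*(-1/37) = 95/37)
O(r, 185) + (78 + 56)**2 = 95/37 + (78 + 56)**2 = 95/37 + 134**2 = 95/37 + 17956 = 664467/37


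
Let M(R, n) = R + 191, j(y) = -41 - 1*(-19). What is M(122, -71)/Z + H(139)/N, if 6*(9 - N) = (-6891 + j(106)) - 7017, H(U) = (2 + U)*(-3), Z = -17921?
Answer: -24930245/125303632 ≈ -0.19896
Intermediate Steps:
j(y) = -22 (j(y) = -41 + 19 = -22)
M(R, n) = 191 + R
H(U) = -6 - 3*U
N = 6992/3 (N = 9 - ((-6891 - 22) - 7017)/6 = 9 - (-6913 - 7017)/6 = 9 - ⅙*(-13930) = 9 + 6965/3 = 6992/3 ≈ 2330.7)
M(122, -71)/Z + H(139)/N = (191 + 122)/(-17921) + (-6 - 3*139)/(6992/3) = 313*(-1/17921) + (-6 - 417)*(3/6992) = -313/17921 - 423*3/6992 = -313/17921 - 1269/6992 = -24930245/125303632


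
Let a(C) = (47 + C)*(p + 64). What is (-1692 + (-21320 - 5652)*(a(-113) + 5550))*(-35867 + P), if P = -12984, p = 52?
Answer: -2774802260340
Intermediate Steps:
a(C) = 5452 + 116*C (a(C) = (47 + C)*(52 + 64) = (47 + C)*116 = 5452 + 116*C)
(-1692 + (-21320 - 5652)*(a(-113) + 5550))*(-35867 + P) = (-1692 + (-21320 - 5652)*((5452 + 116*(-113)) + 5550))*(-35867 - 12984) = (-1692 - 26972*((5452 - 13108) + 5550))*(-48851) = (-1692 - 26972*(-7656 + 5550))*(-48851) = (-1692 - 26972*(-2106))*(-48851) = (-1692 + 56803032)*(-48851) = 56801340*(-48851) = -2774802260340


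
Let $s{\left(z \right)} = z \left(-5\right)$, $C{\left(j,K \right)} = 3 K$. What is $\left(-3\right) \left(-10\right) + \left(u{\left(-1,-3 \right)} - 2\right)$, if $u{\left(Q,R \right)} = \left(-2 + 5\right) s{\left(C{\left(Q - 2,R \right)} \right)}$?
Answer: $163$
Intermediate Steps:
$s{\left(z \right)} = - 5 z$
$u{\left(Q,R \right)} = - 45 R$ ($u{\left(Q,R \right)} = \left(-2 + 5\right) \left(- 5 \cdot 3 R\right) = 3 \left(- 15 R\right) = - 45 R$)
$\left(-3\right) \left(-10\right) + \left(u{\left(-1,-3 \right)} - 2\right) = \left(-3\right) \left(-10\right) - -133 = 30 + \left(135 - 2\right) = 30 + 133 = 163$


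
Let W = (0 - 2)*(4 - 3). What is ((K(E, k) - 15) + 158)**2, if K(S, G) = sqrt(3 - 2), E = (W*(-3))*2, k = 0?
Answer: 20736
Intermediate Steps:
W = -2 (W = -2*1 = -2)
E = 12 (E = -2*(-3)*2 = 6*2 = 12)
K(S, G) = 1 (K(S, G) = sqrt(1) = 1)
((K(E, k) - 15) + 158)**2 = ((1 - 15) + 158)**2 = (-14 + 158)**2 = 144**2 = 20736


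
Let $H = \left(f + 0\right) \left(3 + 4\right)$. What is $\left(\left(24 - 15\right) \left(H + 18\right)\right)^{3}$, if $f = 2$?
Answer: $23887872$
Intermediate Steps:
$H = 14$ ($H = \left(2 + 0\right) \left(3 + 4\right) = 2 \cdot 7 = 14$)
$\left(\left(24 - 15\right) \left(H + 18\right)\right)^{3} = \left(\left(24 - 15\right) \left(14 + 18\right)\right)^{3} = \left(9 \cdot 32\right)^{3} = 288^{3} = 23887872$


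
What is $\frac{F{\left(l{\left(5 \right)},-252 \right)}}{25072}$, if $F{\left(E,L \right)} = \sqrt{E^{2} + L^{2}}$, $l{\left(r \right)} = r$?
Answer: $\frac{\sqrt{63529}}{25072} \approx 0.010053$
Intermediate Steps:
$\frac{F{\left(l{\left(5 \right)},-252 \right)}}{25072} = \frac{\sqrt{5^{2} + \left(-252\right)^{2}}}{25072} = \sqrt{25 + 63504} \cdot \frac{1}{25072} = \sqrt{63529} \cdot \frac{1}{25072} = \frac{\sqrt{63529}}{25072}$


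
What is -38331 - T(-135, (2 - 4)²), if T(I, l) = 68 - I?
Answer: -38534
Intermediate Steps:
-38331 - T(-135, (2 - 4)²) = -38331 - (68 - 1*(-135)) = -38331 - (68 + 135) = -38331 - 1*203 = -38331 - 203 = -38534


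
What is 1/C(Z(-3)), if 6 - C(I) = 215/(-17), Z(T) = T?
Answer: 17/317 ≈ 0.053628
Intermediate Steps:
C(I) = 317/17 (C(I) = 6 - 215/(-17) = 6 - 215*(-1)/17 = 6 - 1*(-215/17) = 6 + 215/17 = 317/17)
1/C(Z(-3)) = 1/(317/17) = 17/317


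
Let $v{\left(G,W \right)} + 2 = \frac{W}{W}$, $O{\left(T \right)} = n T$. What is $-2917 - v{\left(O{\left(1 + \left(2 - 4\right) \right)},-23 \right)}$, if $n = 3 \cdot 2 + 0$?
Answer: $-2916$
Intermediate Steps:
$n = 6$ ($n = 6 + 0 = 6$)
$O{\left(T \right)} = 6 T$
$v{\left(G,W \right)} = -1$ ($v{\left(G,W \right)} = -2 + \frac{W}{W} = -2 + 1 = -1$)
$-2917 - v{\left(O{\left(1 + \left(2 - 4\right) \right)},-23 \right)} = -2917 - -1 = -2917 + 1 = -2916$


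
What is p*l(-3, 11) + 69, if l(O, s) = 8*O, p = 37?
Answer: -819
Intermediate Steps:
p*l(-3, 11) + 69 = 37*(8*(-3)) + 69 = 37*(-24) + 69 = -888 + 69 = -819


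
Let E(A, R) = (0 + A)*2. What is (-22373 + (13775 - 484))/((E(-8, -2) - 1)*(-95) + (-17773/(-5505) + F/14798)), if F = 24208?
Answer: -184961718795/32989749686 ≈ -5.6066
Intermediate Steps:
E(A, R) = 2*A (E(A, R) = A*2 = 2*A)
(-22373 + (13775 - 484))/((E(-8, -2) - 1)*(-95) + (-17773/(-5505) + F/14798)) = (-22373 + (13775 - 484))/((2*(-8) - 1)*(-95) + (-17773/(-5505) + 24208/14798)) = (-22373 + 13291)/((-16 - 1)*(-95) + (-17773*(-1/5505) + 24208*(1/14798))) = -9082/(-17*(-95) + (17773/5505 + 12104/7399)) = -9082/(1615 + 198134947/40731495) = -9082/65979499372/40731495 = -9082*40731495/65979499372 = -184961718795/32989749686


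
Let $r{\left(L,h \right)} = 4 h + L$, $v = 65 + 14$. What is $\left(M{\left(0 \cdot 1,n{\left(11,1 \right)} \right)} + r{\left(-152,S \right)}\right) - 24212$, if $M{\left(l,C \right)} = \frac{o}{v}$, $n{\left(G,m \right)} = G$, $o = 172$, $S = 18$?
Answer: $- \frac{1918896}{79} \approx -24290.0$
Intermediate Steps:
$v = 79$
$r{\left(L,h \right)} = L + 4 h$
$M{\left(l,C \right)} = \frac{172}{79}$
$\left(M{\left(0 \cdot 1,n{\left(11,1 \right)} \right)} + r{\left(-152,S \right)}\right) - 24212 = \left(\frac{172}{79} + \left(-152 + 4 \cdot 18\right)\right) - 24212 = \left(\frac{172}{79} + \left(-152 + 72\right)\right) - 24212 = \left(\frac{172}{79} - 80\right) - 24212 = - \frac{6148}{79} - 24212 = - \frac{1918896}{79}$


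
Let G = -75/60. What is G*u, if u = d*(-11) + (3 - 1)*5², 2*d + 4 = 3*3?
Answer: -225/8 ≈ -28.125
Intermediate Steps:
d = 5/2 (d = -2 + (3*3)/2 = -2 + (½)*9 = -2 + 9/2 = 5/2 ≈ 2.5000)
G = -5/4 (G = -75*1/60 = -5/4 ≈ -1.2500)
u = 45/2 (u = (5/2)*(-11) + (3 - 1)*5² = -55/2 + 2*25 = -55/2 + 50 = 45/2 ≈ 22.500)
G*u = -5/4*45/2 = -225/8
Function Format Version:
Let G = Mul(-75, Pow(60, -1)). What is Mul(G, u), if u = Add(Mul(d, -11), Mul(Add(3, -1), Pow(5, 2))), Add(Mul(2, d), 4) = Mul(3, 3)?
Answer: Rational(-225, 8) ≈ -28.125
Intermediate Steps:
d = Rational(5, 2) (d = Add(-2, Mul(Rational(1, 2), Mul(3, 3))) = Add(-2, Mul(Rational(1, 2), 9)) = Add(-2, Rational(9, 2)) = Rational(5, 2) ≈ 2.5000)
G = Rational(-5, 4) (G = Mul(-75, Rational(1, 60)) = Rational(-5, 4) ≈ -1.2500)
u = Rational(45, 2) (u = Add(Mul(Rational(5, 2), -11), Mul(Add(3, -1), Pow(5, 2))) = Add(Rational(-55, 2), Mul(2, 25)) = Add(Rational(-55, 2), 50) = Rational(45, 2) ≈ 22.500)
Mul(G, u) = Mul(Rational(-5, 4), Rational(45, 2)) = Rational(-225, 8)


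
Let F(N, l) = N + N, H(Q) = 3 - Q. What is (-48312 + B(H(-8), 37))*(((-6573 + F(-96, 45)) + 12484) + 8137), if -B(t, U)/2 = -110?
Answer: -666362752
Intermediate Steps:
F(N, l) = 2*N
B(t, U) = 220 (B(t, U) = -2*(-110) = 220)
(-48312 + B(H(-8), 37))*(((-6573 + F(-96, 45)) + 12484) + 8137) = (-48312 + 220)*(((-6573 + 2*(-96)) + 12484) + 8137) = -48092*(((-6573 - 192) + 12484) + 8137) = -48092*((-6765 + 12484) + 8137) = -48092*(5719 + 8137) = -48092*13856 = -666362752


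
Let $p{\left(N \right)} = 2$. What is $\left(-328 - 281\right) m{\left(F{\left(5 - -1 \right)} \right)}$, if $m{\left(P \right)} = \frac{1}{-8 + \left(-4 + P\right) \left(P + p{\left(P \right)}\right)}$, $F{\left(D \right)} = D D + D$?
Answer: $- \frac{609}{1664} \approx -0.36599$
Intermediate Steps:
$F{\left(D \right)} = D + D^{2}$ ($F{\left(D \right)} = D^{2} + D = D + D^{2}$)
$m{\left(P \right)} = \frac{1}{-8 + \left(-4 + P\right) \left(2 + P\right)}$ ($m{\left(P \right)} = \frac{1}{-8 + \left(-4 + P\right) \left(P + 2\right)} = \frac{1}{-8 + \left(-4 + P\right) \left(2 + P\right)}$)
$\left(-328 - 281\right) m{\left(F{\left(5 - -1 \right)} \right)} = \frac{-328 - 281}{-16 + \left(\left(5 - -1\right) \left(1 + \left(5 - -1\right)\right)\right)^{2} - 2 \left(5 - -1\right) \left(1 + \left(5 - -1\right)\right)} = - \frac{609}{-16 + \left(\left(5 + 1\right) \left(1 + \left(5 + 1\right)\right)\right)^{2} - 2 \left(5 + 1\right) \left(1 + \left(5 + 1\right)\right)} = - \frac{609}{-16 + \left(6 \left(1 + 6\right)\right)^{2} - 2 \cdot 6 \left(1 + 6\right)} = - \frac{609}{-16 + \left(6 \cdot 7\right)^{2} - 2 \cdot 6 \cdot 7} = - \frac{609}{-16 + 42^{2} - 84} = - \frac{609}{-16 + 1764 - 84} = - \frac{609}{1664}$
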